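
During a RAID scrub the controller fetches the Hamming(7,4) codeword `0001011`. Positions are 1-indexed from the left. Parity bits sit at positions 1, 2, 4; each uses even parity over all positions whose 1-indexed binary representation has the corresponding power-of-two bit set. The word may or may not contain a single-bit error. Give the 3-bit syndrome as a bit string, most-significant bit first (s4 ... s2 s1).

s1: b1⊕b3⊕b5⊕b7 = 0⊕0⊕0⊕1 = 1
s2: b2⊕b3⊕b6⊕b7 = 0⊕0⊕1⊕1 = 0
s4: b4⊕b5⊕b6⊕b7 = 1⊕0⊕1⊕1 = 1
Syndrome (s4...s1) = 101 → position 5.

101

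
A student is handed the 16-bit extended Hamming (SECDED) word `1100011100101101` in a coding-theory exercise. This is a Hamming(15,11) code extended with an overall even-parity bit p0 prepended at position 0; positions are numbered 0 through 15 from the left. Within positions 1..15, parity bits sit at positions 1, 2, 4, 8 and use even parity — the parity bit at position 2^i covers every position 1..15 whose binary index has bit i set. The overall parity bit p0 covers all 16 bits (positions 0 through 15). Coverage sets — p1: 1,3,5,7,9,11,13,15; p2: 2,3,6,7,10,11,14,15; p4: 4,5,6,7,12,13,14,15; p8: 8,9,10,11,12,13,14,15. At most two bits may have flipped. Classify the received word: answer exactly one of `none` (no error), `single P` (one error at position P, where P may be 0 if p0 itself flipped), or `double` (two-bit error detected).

s1: b1⊕b3⊕b5⊕b7⊕b9⊕b11⊕b13⊕b15 = 1⊕0⊕1⊕1⊕0⊕0⊕1⊕1 = 1
s2: b2⊕b3⊕b6⊕b7⊕b10⊕b11⊕b14⊕b15 = 0⊕0⊕1⊕1⊕1⊕0⊕0⊕1 = 0
s4: b4⊕b5⊕b6⊕b7⊕b12⊕b13⊕b14⊕b15 = 0⊕1⊕1⊕1⊕1⊕1⊕0⊕1 = 0
s8: b8⊕b9⊕b10⊕b11⊕b12⊕b13⊕b14⊕b15 = 0⊕0⊕1⊕0⊕1⊕1⊕0⊕1 = 0
Syndrome (s8...s1) = 0001 → position 1.
Overall parity (XOR of all 16 bits, including p0): 1⊕1⊕0⊕0⊕0⊕1⊕1⊕1⊕0⊕0⊕1⊕0⊕1⊕1⊕0⊕1 = 1
Overall=1, syndrome position=1 → single-bit error at position 1.

single 1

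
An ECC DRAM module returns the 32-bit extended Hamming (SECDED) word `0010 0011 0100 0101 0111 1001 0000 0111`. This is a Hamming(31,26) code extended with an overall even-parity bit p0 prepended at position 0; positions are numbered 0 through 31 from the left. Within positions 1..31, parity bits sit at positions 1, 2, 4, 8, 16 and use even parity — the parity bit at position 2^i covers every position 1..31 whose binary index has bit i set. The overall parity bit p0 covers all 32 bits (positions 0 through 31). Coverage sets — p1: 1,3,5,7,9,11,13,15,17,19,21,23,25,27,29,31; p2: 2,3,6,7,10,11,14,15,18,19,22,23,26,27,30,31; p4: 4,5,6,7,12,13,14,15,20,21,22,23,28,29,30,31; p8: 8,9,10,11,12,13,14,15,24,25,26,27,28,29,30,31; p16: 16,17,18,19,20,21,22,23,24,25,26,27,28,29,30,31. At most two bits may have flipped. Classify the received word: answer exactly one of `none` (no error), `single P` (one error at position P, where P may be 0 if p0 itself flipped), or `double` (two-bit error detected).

s1: b1⊕b3⊕b5⊕b7⊕b9⊕b11⊕b13⊕b15⊕b17⊕b19⊕b21⊕b23⊕b25⊕b27⊕b29⊕b31 = 0⊕0⊕0⊕1⊕1⊕0⊕1⊕1⊕1⊕1⊕0⊕1⊕0⊕0⊕1⊕1 = 1
s2: b2⊕b3⊕b6⊕b7⊕b10⊕b11⊕b14⊕b15⊕b18⊕b19⊕b22⊕b23⊕b26⊕b27⊕b30⊕b31 = 1⊕0⊕1⊕1⊕0⊕0⊕0⊕1⊕1⊕1⊕0⊕1⊕0⊕0⊕1⊕1 = 1
s4: b4⊕b5⊕b6⊕b7⊕b12⊕b13⊕b14⊕b15⊕b20⊕b21⊕b22⊕b23⊕b28⊕b29⊕b30⊕b31 = 0⊕0⊕1⊕1⊕0⊕1⊕0⊕1⊕1⊕0⊕0⊕1⊕0⊕1⊕1⊕1 = 1
s8: b8⊕b9⊕b10⊕b11⊕b12⊕b13⊕b14⊕b15⊕b24⊕b25⊕b26⊕b27⊕b28⊕b29⊕b30⊕b31 = 0⊕1⊕0⊕0⊕0⊕1⊕0⊕1⊕0⊕0⊕0⊕0⊕0⊕1⊕1⊕1 = 0
s16: b16⊕b17⊕b18⊕b19⊕b20⊕b21⊕b22⊕b23⊕b24⊕b25⊕b26⊕b27⊕b28⊕b29⊕b30⊕b31 = 0⊕1⊕1⊕1⊕1⊕0⊕0⊕1⊕0⊕0⊕0⊕0⊕0⊕1⊕1⊕1 = 0
Syndrome (s16...s1) = 00111 → position 7.
Overall parity (XOR of all 32 bits, including p0): 0⊕0⊕1⊕0⊕0⊕0⊕1⊕1⊕0⊕1⊕0⊕0⊕0⊕1⊕0⊕1⊕0⊕1⊕1⊕1⊕1⊕0⊕0⊕1⊕0⊕0⊕0⊕0⊕0⊕1⊕1⊕1 = 0
Overall=0, syndrome position=7 → double-bit error detected (uncorrectable).

double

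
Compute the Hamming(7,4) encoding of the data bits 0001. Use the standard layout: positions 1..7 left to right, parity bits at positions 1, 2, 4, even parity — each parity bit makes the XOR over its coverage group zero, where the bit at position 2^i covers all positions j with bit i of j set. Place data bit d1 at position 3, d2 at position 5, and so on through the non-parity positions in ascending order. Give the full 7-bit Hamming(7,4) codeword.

Place data bits at non-power-of-two positions: b3=0, b5=0, b6=0, b7=1.
p1 = XOR of data positions {3,5,7} = 0⊕0⊕1 = 1
p2 = XOR of data positions {3,6,7} = 0⊕0⊕1 = 1
p4 = XOR of data positions {5,6,7} = 0⊕0⊕1 = 1
Codeword b1..b7 = 1101001

1101001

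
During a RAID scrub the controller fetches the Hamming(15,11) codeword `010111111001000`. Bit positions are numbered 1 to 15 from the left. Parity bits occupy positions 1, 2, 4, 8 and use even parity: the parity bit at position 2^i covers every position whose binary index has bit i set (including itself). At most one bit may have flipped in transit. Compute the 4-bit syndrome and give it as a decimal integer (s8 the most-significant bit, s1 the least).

15

s1: b1⊕b3⊕b5⊕b7⊕b9⊕b11⊕b13⊕b15 = 0⊕0⊕1⊕1⊕1⊕0⊕0⊕0 = 1
s2: b2⊕b3⊕b6⊕b7⊕b10⊕b11⊕b14⊕b15 = 1⊕0⊕1⊕1⊕0⊕0⊕0⊕0 = 1
s4: b4⊕b5⊕b6⊕b7⊕b12⊕b13⊕b14⊕b15 = 1⊕1⊕1⊕1⊕1⊕0⊕0⊕0 = 1
s8: b8⊕b9⊕b10⊕b11⊕b12⊕b13⊕b14⊕b15 = 1⊕1⊕0⊕0⊕1⊕0⊕0⊕0 = 1
Syndrome (s8...s1) = 1111 → position 15.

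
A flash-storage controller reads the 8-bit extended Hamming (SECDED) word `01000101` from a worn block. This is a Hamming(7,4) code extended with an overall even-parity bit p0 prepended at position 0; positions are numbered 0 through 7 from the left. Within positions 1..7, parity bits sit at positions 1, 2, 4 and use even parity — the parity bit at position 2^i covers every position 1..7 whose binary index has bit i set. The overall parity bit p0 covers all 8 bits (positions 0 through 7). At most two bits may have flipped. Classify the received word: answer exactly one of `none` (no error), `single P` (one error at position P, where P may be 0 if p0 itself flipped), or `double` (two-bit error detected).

s1: b1⊕b3⊕b5⊕b7 = 1⊕0⊕1⊕1 = 1
s2: b2⊕b3⊕b6⊕b7 = 0⊕0⊕0⊕1 = 1
s4: b4⊕b5⊕b6⊕b7 = 0⊕1⊕0⊕1 = 0
Syndrome (s4...s1) = 011 → position 3.
Overall parity (XOR of all 8 bits, including p0): 0⊕1⊕0⊕0⊕0⊕1⊕0⊕1 = 1
Overall=1, syndrome position=3 → single-bit error at position 3.

single 3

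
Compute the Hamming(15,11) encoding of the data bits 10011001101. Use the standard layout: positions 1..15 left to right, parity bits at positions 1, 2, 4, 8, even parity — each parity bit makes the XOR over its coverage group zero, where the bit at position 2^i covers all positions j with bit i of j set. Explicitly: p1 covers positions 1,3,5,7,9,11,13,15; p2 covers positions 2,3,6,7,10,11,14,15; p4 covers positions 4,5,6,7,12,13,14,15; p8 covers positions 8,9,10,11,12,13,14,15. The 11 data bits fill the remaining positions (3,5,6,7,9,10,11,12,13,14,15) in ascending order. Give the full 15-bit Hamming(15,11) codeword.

Place data bits at non-power-of-two positions: b3=1, b5=0, b6=0, b7=1, b9=1, b10=0, b11=0, b12=1, b13=1, b14=0, b15=1.
p1 = XOR of data positions {3,5,7,9,11,13,15} = 1⊕0⊕1⊕1⊕0⊕1⊕1 = 1
p2 = XOR of data positions {3,6,7,10,11,14,15} = 1⊕0⊕1⊕0⊕0⊕0⊕1 = 1
p4 = XOR of data positions {5,6,7,12,13,14,15} = 0⊕0⊕1⊕1⊕1⊕0⊕1 = 0
p8 = XOR of data positions {9,10,11,12,13,14,15} = 1⊕0⊕0⊕1⊕1⊕0⊕1 = 0
Codeword b1..b15 = 111000101001101

111000101001101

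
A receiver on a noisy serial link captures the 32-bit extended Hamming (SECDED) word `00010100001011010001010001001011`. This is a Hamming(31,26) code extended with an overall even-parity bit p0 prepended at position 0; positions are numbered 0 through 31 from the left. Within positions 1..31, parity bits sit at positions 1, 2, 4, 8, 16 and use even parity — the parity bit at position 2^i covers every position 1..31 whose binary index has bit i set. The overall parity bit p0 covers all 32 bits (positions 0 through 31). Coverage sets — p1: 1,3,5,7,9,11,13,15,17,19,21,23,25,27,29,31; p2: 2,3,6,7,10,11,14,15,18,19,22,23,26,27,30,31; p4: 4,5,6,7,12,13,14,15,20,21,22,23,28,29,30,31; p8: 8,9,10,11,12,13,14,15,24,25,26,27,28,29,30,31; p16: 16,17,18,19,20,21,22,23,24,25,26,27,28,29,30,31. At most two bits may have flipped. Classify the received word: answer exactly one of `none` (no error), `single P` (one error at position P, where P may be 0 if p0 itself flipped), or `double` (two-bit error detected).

none

s1: b1⊕b3⊕b5⊕b7⊕b9⊕b11⊕b13⊕b15⊕b17⊕b19⊕b21⊕b23⊕b25⊕b27⊕b29⊕b31 = 0⊕1⊕1⊕0⊕0⊕0⊕1⊕1⊕0⊕1⊕1⊕0⊕1⊕0⊕0⊕1 = 0
s2: b2⊕b3⊕b6⊕b7⊕b10⊕b11⊕b14⊕b15⊕b18⊕b19⊕b22⊕b23⊕b26⊕b27⊕b30⊕b31 = 0⊕1⊕0⊕0⊕1⊕0⊕0⊕1⊕0⊕1⊕0⊕0⊕0⊕0⊕1⊕1 = 0
s4: b4⊕b5⊕b6⊕b7⊕b12⊕b13⊕b14⊕b15⊕b20⊕b21⊕b22⊕b23⊕b28⊕b29⊕b30⊕b31 = 0⊕1⊕0⊕0⊕1⊕1⊕0⊕1⊕0⊕1⊕0⊕0⊕1⊕0⊕1⊕1 = 0
s8: b8⊕b9⊕b10⊕b11⊕b12⊕b13⊕b14⊕b15⊕b24⊕b25⊕b26⊕b27⊕b28⊕b29⊕b30⊕b31 = 0⊕0⊕1⊕0⊕1⊕1⊕0⊕1⊕0⊕1⊕0⊕0⊕1⊕0⊕1⊕1 = 0
s16: b16⊕b17⊕b18⊕b19⊕b20⊕b21⊕b22⊕b23⊕b24⊕b25⊕b26⊕b27⊕b28⊕b29⊕b30⊕b31 = 0⊕0⊕0⊕1⊕0⊕1⊕0⊕0⊕0⊕1⊕0⊕0⊕1⊕0⊕1⊕1 = 0
Syndrome (s16...s1) = 00000 → position 0 (no error).
Overall parity (XOR of all 32 bits, including p0): 0⊕0⊕0⊕1⊕0⊕1⊕0⊕0⊕0⊕0⊕1⊕0⊕1⊕1⊕0⊕1⊕0⊕0⊕0⊕1⊕0⊕1⊕0⊕0⊕0⊕1⊕0⊕0⊕1⊕0⊕1⊕1 = 0
Overall=0, syndrome position=0 → no error.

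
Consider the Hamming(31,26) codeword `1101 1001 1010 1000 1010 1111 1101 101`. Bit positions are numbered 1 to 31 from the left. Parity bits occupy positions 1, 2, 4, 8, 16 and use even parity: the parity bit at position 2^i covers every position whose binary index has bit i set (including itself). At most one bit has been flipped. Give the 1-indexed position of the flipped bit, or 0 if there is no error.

22

s1: b1⊕b3⊕b5⊕b7⊕b9⊕b11⊕b13⊕b15⊕b17⊕b19⊕b21⊕b23⊕b25⊕b27⊕b29⊕b31 = 1⊕0⊕1⊕0⊕1⊕1⊕1⊕0⊕1⊕1⊕1⊕1⊕1⊕0⊕1⊕1 = 0
s2: b2⊕b3⊕b6⊕b7⊕b10⊕b11⊕b14⊕b15⊕b18⊕b19⊕b22⊕b23⊕b26⊕b27⊕b30⊕b31 = 1⊕0⊕0⊕0⊕0⊕1⊕0⊕0⊕0⊕1⊕1⊕1⊕1⊕0⊕0⊕1 = 1
s4: b4⊕b5⊕b6⊕b7⊕b12⊕b13⊕b14⊕b15⊕b20⊕b21⊕b22⊕b23⊕b28⊕b29⊕b30⊕b31 = 1⊕1⊕0⊕0⊕0⊕1⊕0⊕0⊕0⊕1⊕1⊕1⊕1⊕1⊕0⊕1 = 1
s8: b8⊕b9⊕b10⊕b11⊕b12⊕b13⊕b14⊕b15⊕b24⊕b25⊕b26⊕b27⊕b28⊕b29⊕b30⊕b31 = 1⊕1⊕0⊕1⊕0⊕1⊕0⊕0⊕1⊕1⊕1⊕0⊕1⊕1⊕0⊕1 = 0
s16: b16⊕b17⊕b18⊕b19⊕b20⊕b21⊕b22⊕b23⊕b24⊕b25⊕b26⊕b27⊕b28⊕b29⊕b30⊕b31 = 0⊕1⊕0⊕1⊕0⊕1⊕1⊕1⊕1⊕1⊕1⊕0⊕1⊕1⊕0⊕1 = 1
Syndrome (s16...s1) = 10110 → position 22.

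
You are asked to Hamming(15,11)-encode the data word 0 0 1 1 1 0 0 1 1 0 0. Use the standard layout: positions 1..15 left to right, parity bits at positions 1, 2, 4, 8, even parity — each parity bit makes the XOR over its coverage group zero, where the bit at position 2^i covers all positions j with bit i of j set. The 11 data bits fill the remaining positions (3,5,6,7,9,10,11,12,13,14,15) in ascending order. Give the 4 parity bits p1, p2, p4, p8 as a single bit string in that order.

1001

Place data bits at non-power-of-two positions: b3=0, b5=0, b6=1, b7=1, b9=1, b10=0, b11=0, b12=1, b13=1, b14=0, b15=0.
p1 = XOR of data positions {3,5,7,9,11,13,15} = 0⊕0⊕1⊕1⊕0⊕1⊕0 = 1
p2 = XOR of data positions {3,6,7,10,11,14,15} = 0⊕1⊕1⊕0⊕0⊕0⊕0 = 0
p4 = XOR of data positions {5,6,7,12,13,14,15} = 0⊕1⊕1⊕1⊕1⊕0⊕0 = 0
p8 = XOR of data positions {9,10,11,12,13,14,15} = 1⊕0⊕0⊕1⊕1⊕0⊕0 = 1
Parity bits p1,p2,p4,p8 = 1001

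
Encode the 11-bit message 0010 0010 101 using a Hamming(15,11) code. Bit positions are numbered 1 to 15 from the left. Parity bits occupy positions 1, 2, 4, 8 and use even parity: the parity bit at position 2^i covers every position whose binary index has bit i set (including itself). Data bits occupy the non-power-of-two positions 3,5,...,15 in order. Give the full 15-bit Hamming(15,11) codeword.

110101010010101

Place data bits at non-power-of-two positions: b3=0, b5=0, b6=1, b7=0, b9=0, b10=0, b11=1, b12=0, b13=1, b14=0, b15=1.
p1 = XOR of data positions {3,5,7,9,11,13,15} = 0⊕0⊕0⊕0⊕1⊕1⊕1 = 1
p2 = XOR of data positions {3,6,7,10,11,14,15} = 0⊕1⊕0⊕0⊕1⊕0⊕1 = 1
p4 = XOR of data positions {5,6,7,12,13,14,15} = 0⊕1⊕0⊕0⊕1⊕0⊕1 = 1
p8 = XOR of data positions {9,10,11,12,13,14,15} = 0⊕0⊕1⊕0⊕1⊕0⊕1 = 1
Codeword b1..b15 = 110101010010101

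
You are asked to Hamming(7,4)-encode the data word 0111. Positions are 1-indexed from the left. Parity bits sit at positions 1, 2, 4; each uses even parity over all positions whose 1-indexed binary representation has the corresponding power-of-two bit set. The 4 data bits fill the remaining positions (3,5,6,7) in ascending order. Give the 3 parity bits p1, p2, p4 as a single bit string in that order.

Place data bits at non-power-of-two positions: b3=0, b5=1, b6=1, b7=1.
p1 = XOR of data positions {3,5,7} = 0⊕1⊕1 = 0
p2 = XOR of data positions {3,6,7} = 0⊕1⊕1 = 0
p4 = XOR of data positions {5,6,7} = 1⊕1⊕1 = 1
Parity bits p1,p2,p4 = 001

001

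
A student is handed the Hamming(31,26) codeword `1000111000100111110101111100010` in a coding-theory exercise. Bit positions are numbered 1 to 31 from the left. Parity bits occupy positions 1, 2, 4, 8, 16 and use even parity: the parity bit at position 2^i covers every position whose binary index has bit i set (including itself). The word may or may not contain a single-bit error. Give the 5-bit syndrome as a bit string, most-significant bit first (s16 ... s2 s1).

01100

s1: b1⊕b3⊕b5⊕b7⊕b9⊕b11⊕b13⊕b15⊕b17⊕b19⊕b21⊕b23⊕b25⊕b27⊕b29⊕b31 = 1⊕0⊕1⊕1⊕0⊕1⊕0⊕1⊕1⊕0⊕0⊕1⊕1⊕0⊕0⊕0 = 0
s2: b2⊕b3⊕b6⊕b7⊕b10⊕b11⊕b14⊕b15⊕b18⊕b19⊕b22⊕b23⊕b26⊕b27⊕b30⊕b31 = 0⊕0⊕1⊕1⊕0⊕1⊕1⊕1⊕1⊕0⊕1⊕1⊕1⊕0⊕1⊕0 = 0
s4: b4⊕b5⊕b6⊕b7⊕b12⊕b13⊕b14⊕b15⊕b20⊕b21⊕b22⊕b23⊕b28⊕b29⊕b30⊕b31 = 0⊕1⊕1⊕1⊕0⊕0⊕1⊕1⊕1⊕0⊕1⊕1⊕0⊕0⊕1⊕0 = 1
s8: b8⊕b9⊕b10⊕b11⊕b12⊕b13⊕b14⊕b15⊕b24⊕b25⊕b26⊕b27⊕b28⊕b29⊕b30⊕b31 = 0⊕0⊕0⊕1⊕0⊕0⊕1⊕1⊕1⊕1⊕1⊕0⊕0⊕0⊕1⊕0 = 1
s16: b16⊕b17⊕b18⊕b19⊕b20⊕b21⊕b22⊕b23⊕b24⊕b25⊕b26⊕b27⊕b28⊕b29⊕b30⊕b31 = 1⊕1⊕1⊕0⊕1⊕0⊕1⊕1⊕1⊕1⊕1⊕0⊕0⊕0⊕1⊕0 = 0
Syndrome (s16...s1) = 01100 → position 12.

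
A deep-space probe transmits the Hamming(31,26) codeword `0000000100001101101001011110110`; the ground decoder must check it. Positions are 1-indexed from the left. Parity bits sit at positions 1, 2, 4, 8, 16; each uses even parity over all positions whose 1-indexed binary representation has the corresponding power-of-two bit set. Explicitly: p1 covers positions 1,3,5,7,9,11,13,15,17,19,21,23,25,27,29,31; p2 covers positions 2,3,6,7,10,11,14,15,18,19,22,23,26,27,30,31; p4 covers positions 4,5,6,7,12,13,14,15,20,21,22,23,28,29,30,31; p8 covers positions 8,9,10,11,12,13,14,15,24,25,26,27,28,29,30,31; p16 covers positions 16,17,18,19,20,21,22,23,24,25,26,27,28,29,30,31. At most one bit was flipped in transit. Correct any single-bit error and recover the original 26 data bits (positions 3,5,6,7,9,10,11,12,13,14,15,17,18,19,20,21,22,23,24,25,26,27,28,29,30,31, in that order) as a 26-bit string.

00000001110101001011110110

s1: b1⊕b3⊕b5⊕b7⊕b9⊕b11⊕b13⊕b15⊕b17⊕b19⊕b21⊕b23⊕b25⊕b27⊕b29⊕b31 = 0⊕0⊕0⊕0⊕0⊕0⊕1⊕0⊕1⊕1⊕0⊕0⊕1⊕1⊕1⊕0 = 0
s2: b2⊕b3⊕b6⊕b7⊕b10⊕b11⊕b14⊕b15⊕b18⊕b19⊕b22⊕b23⊕b26⊕b27⊕b30⊕b31 = 0⊕0⊕0⊕0⊕0⊕0⊕1⊕0⊕0⊕1⊕1⊕0⊕1⊕1⊕1⊕0 = 0
s4: b4⊕b5⊕b6⊕b7⊕b12⊕b13⊕b14⊕b15⊕b20⊕b21⊕b22⊕b23⊕b28⊕b29⊕b30⊕b31 = 0⊕0⊕0⊕0⊕0⊕1⊕1⊕0⊕0⊕0⊕1⊕0⊕0⊕1⊕1⊕0 = 1
s8: b8⊕b9⊕b10⊕b11⊕b12⊕b13⊕b14⊕b15⊕b24⊕b25⊕b26⊕b27⊕b28⊕b29⊕b30⊕b31 = 1⊕0⊕0⊕0⊕0⊕1⊕1⊕0⊕1⊕1⊕1⊕1⊕0⊕1⊕1⊕0 = 1
s16: b16⊕b17⊕b18⊕b19⊕b20⊕b21⊕b22⊕b23⊕b24⊕b25⊕b26⊕b27⊕b28⊕b29⊕b30⊕b31 = 1⊕1⊕0⊕1⊕0⊕0⊕1⊕0⊕1⊕1⊕1⊕1⊕0⊕1⊕1⊕0 = 0
Syndrome (s16...s1) = 01100 → position 12.
Flip bit 12: corrected codeword = 0000000100011101101001011110110
Data bits at positions 3,5,6,7,9,10,11,12,13,14,15,17,18,19,20,21,22,23,24,25,26,27,28,29,30,31: 00000001110101001011110110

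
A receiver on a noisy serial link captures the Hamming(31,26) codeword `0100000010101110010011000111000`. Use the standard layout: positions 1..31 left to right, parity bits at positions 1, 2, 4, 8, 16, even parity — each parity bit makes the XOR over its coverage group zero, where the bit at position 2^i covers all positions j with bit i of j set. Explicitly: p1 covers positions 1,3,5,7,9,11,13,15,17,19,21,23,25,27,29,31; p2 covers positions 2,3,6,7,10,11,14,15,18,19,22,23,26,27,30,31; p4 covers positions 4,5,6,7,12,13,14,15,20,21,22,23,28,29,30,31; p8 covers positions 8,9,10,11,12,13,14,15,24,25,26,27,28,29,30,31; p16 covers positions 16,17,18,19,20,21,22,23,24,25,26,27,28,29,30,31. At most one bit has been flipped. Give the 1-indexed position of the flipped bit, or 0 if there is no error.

0

s1: b1⊕b3⊕b5⊕b7⊕b9⊕b11⊕b13⊕b15⊕b17⊕b19⊕b21⊕b23⊕b25⊕b27⊕b29⊕b31 = 0⊕0⊕0⊕0⊕1⊕1⊕1⊕1⊕0⊕0⊕1⊕0⊕0⊕1⊕0⊕0 = 0
s2: b2⊕b3⊕b6⊕b7⊕b10⊕b11⊕b14⊕b15⊕b18⊕b19⊕b22⊕b23⊕b26⊕b27⊕b30⊕b31 = 1⊕0⊕0⊕0⊕0⊕1⊕1⊕1⊕1⊕0⊕1⊕0⊕1⊕1⊕0⊕0 = 0
s4: b4⊕b5⊕b6⊕b7⊕b12⊕b13⊕b14⊕b15⊕b20⊕b21⊕b22⊕b23⊕b28⊕b29⊕b30⊕b31 = 0⊕0⊕0⊕0⊕0⊕1⊕1⊕1⊕0⊕1⊕1⊕0⊕1⊕0⊕0⊕0 = 0
s8: b8⊕b9⊕b10⊕b11⊕b12⊕b13⊕b14⊕b15⊕b24⊕b25⊕b26⊕b27⊕b28⊕b29⊕b30⊕b31 = 0⊕1⊕0⊕1⊕0⊕1⊕1⊕1⊕0⊕0⊕1⊕1⊕1⊕0⊕0⊕0 = 0
s16: b16⊕b17⊕b18⊕b19⊕b20⊕b21⊕b22⊕b23⊕b24⊕b25⊕b26⊕b27⊕b28⊕b29⊕b30⊕b31 = 0⊕0⊕1⊕0⊕0⊕1⊕1⊕0⊕0⊕0⊕1⊕1⊕1⊕0⊕0⊕0 = 0
Syndrome (s16...s1) = 00000 → position 0 (no error).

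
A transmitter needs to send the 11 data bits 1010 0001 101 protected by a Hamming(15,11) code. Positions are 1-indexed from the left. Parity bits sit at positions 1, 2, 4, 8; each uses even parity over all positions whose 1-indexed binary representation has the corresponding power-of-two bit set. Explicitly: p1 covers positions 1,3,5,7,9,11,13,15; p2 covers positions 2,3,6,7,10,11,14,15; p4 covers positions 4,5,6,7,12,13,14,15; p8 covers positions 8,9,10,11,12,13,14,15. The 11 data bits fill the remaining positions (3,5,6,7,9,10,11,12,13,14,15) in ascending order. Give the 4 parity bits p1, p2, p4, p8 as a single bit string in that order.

Place data bits at non-power-of-two positions: b3=1, b5=0, b6=1, b7=0, b9=0, b10=0, b11=0, b12=1, b13=1, b14=0, b15=1.
p1 = XOR of data positions {3,5,7,9,11,13,15} = 1⊕0⊕0⊕0⊕0⊕1⊕1 = 1
p2 = XOR of data positions {3,6,7,10,11,14,15} = 1⊕1⊕0⊕0⊕0⊕0⊕1 = 1
p4 = XOR of data positions {5,6,7,12,13,14,15} = 0⊕1⊕0⊕1⊕1⊕0⊕1 = 0
p8 = XOR of data positions {9,10,11,12,13,14,15} = 0⊕0⊕0⊕1⊕1⊕0⊕1 = 1
Parity bits p1,p2,p4,p8 = 1101

1101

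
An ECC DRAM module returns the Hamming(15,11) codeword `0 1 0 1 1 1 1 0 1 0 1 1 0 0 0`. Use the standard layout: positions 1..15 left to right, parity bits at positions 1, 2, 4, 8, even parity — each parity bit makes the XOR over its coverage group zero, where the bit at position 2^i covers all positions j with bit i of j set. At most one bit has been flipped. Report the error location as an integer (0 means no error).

12

s1: b1⊕b3⊕b5⊕b7⊕b9⊕b11⊕b13⊕b15 = 0⊕0⊕1⊕1⊕1⊕1⊕0⊕0 = 0
s2: b2⊕b3⊕b6⊕b7⊕b10⊕b11⊕b14⊕b15 = 1⊕0⊕1⊕1⊕0⊕1⊕0⊕0 = 0
s4: b4⊕b5⊕b6⊕b7⊕b12⊕b13⊕b14⊕b15 = 1⊕1⊕1⊕1⊕1⊕0⊕0⊕0 = 1
s8: b8⊕b9⊕b10⊕b11⊕b12⊕b13⊕b14⊕b15 = 0⊕1⊕0⊕1⊕1⊕0⊕0⊕0 = 1
Syndrome (s8...s1) = 1100 → position 12.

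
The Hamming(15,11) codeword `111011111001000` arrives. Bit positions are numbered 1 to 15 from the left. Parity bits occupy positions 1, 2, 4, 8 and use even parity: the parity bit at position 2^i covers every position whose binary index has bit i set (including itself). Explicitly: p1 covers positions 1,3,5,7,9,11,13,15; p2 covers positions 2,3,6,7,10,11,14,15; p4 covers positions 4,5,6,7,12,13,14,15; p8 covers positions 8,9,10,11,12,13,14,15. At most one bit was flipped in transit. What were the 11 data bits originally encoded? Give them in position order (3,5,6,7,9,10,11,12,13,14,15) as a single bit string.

s1: b1⊕b3⊕b5⊕b7⊕b9⊕b11⊕b13⊕b15 = 1⊕1⊕1⊕1⊕1⊕0⊕0⊕0 = 1
s2: b2⊕b3⊕b6⊕b7⊕b10⊕b11⊕b14⊕b15 = 1⊕1⊕1⊕1⊕0⊕0⊕0⊕0 = 0
s4: b4⊕b5⊕b6⊕b7⊕b12⊕b13⊕b14⊕b15 = 0⊕1⊕1⊕1⊕1⊕0⊕0⊕0 = 0
s8: b8⊕b9⊕b10⊕b11⊕b12⊕b13⊕b14⊕b15 = 1⊕1⊕0⊕0⊕1⊕0⊕0⊕0 = 1
Syndrome (s8...s1) = 1001 → position 9.
Flip bit 9: corrected codeword = 111011110001000
Data bits at positions 3,5,6,7,9,10,11,12,13,14,15: 11110001000

11110001000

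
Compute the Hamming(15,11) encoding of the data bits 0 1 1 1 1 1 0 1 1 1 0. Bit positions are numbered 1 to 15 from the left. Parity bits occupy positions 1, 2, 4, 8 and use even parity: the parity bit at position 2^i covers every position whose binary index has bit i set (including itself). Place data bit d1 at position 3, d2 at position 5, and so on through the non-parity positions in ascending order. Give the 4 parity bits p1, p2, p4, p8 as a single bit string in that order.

Place data bits at non-power-of-two positions: b3=0, b5=1, b6=1, b7=1, b9=1, b10=1, b11=0, b12=1, b13=1, b14=1, b15=0.
p1 = XOR of data positions {3,5,7,9,11,13,15} = 0⊕1⊕1⊕1⊕0⊕1⊕0 = 0
p2 = XOR of data positions {3,6,7,10,11,14,15} = 0⊕1⊕1⊕1⊕0⊕1⊕0 = 0
p4 = XOR of data positions {5,6,7,12,13,14,15} = 1⊕1⊕1⊕1⊕1⊕1⊕0 = 0
p8 = XOR of data positions {9,10,11,12,13,14,15} = 1⊕1⊕0⊕1⊕1⊕1⊕0 = 1
Parity bits p1,p2,p4,p8 = 0001

0001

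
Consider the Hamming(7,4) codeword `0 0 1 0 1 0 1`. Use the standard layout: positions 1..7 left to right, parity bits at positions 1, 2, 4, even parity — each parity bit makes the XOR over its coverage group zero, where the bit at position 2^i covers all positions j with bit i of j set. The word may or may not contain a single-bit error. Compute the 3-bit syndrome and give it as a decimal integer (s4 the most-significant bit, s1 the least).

1

s1: b1⊕b3⊕b5⊕b7 = 0⊕1⊕1⊕1 = 1
s2: b2⊕b3⊕b6⊕b7 = 0⊕1⊕0⊕1 = 0
s4: b4⊕b5⊕b6⊕b7 = 0⊕1⊕0⊕1 = 0
Syndrome (s4...s1) = 001 → position 1.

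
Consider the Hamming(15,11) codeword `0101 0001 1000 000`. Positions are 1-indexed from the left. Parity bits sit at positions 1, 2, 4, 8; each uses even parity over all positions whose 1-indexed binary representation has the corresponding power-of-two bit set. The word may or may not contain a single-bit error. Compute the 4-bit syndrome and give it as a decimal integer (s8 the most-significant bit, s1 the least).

7

s1: b1⊕b3⊕b5⊕b7⊕b9⊕b11⊕b13⊕b15 = 0⊕0⊕0⊕0⊕1⊕0⊕0⊕0 = 1
s2: b2⊕b3⊕b6⊕b7⊕b10⊕b11⊕b14⊕b15 = 1⊕0⊕0⊕0⊕0⊕0⊕0⊕0 = 1
s4: b4⊕b5⊕b6⊕b7⊕b12⊕b13⊕b14⊕b15 = 1⊕0⊕0⊕0⊕0⊕0⊕0⊕0 = 1
s8: b8⊕b9⊕b10⊕b11⊕b12⊕b13⊕b14⊕b15 = 1⊕1⊕0⊕0⊕0⊕0⊕0⊕0 = 0
Syndrome (s8...s1) = 0111 → position 7.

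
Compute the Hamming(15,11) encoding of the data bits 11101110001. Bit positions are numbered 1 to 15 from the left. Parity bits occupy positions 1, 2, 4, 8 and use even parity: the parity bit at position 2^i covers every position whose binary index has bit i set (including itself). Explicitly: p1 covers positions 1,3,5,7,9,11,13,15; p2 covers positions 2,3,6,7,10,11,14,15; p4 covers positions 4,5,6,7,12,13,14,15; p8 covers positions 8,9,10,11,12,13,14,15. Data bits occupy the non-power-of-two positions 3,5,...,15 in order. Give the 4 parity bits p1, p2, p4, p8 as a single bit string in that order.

Place data bits at non-power-of-two positions: b3=1, b5=1, b6=1, b7=0, b9=1, b10=1, b11=1, b12=0, b13=0, b14=0, b15=1.
p1 = XOR of data positions {3,5,7,9,11,13,15} = 1⊕1⊕0⊕1⊕1⊕0⊕1 = 1
p2 = XOR of data positions {3,6,7,10,11,14,15} = 1⊕1⊕0⊕1⊕1⊕0⊕1 = 1
p4 = XOR of data positions {5,6,7,12,13,14,15} = 1⊕1⊕0⊕0⊕0⊕0⊕1 = 1
p8 = XOR of data positions {9,10,11,12,13,14,15} = 1⊕1⊕1⊕0⊕0⊕0⊕1 = 0
Parity bits p1,p2,p4,p8 = 1110

1110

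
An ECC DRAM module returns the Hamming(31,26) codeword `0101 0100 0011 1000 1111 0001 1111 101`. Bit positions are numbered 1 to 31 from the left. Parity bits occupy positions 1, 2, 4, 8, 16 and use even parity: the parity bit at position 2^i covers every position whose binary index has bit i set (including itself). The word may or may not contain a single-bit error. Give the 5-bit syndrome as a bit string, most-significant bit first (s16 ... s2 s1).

10000

s1: b1⊕b3⊕b5⊕b7⊕b9⊕b11⊕b13⊕b15⊕b17⊕b19⊕b21⊕b23⊕b25⊕b27⊕b29⊕b31 = 0⊕0⊕0⊕0⊕0⊕1⊕1⊕0⊕1⊕1⊕0⊕0⊕1⊕1⊕1⊕1 = 0
s2: b2⊕b3⊕b6⊕b7⊕b10⊕b11⊕b14⊕b15⊕b18⊕b19⊕b22⊕b23⊕b26⊕b27⊕b30⊕b31 = 1⊕0⊕1⊕0⊕0⊕1⊕0⊕0⊕1⊕1⊕0⊕0⊕1⊕1⊕0⊕1 = 0
s4: b4⊕b5⊕b6⊕b7⊕b12⊕b13⊕b14⊕b15⊕b20⊕b21⊕b22⊕b23⊕b28⊕b29⊕b30⊕b31 = 1⊕0⊕1⊕0⊕1⊕1⊕0⊕0⊕1⊕0⊕0⊕0⊕1⊕1⊕0⊕1 = 0
s8: b8⊕b9⊕b10⊕b11⊕b12⊕b13⊕b14⊕b15⊕b24⊕b25⊕b26⊕b27⊕b28⊕b29⊕b30⊕b31 = 0⊕0⊕0⊕1⊕1⊕1⊕0⊕0⊕1⊕1⊕1⊕1⊕1⊕1⊕0⊕1 = 0
s16: b16⊕b17⊕b18⊕b19⊕b20⊕b21⊕b22⊕b23⊕b24⊕b25⊕b26⊕b27⊕b28⊕b29⊕b30⊕b31 = 0⊕1⊕1⊕1⊕1⊕0⊕0⊕0⊕1⊕1⊕1⊕1⊕1⊕1⊕0⊕1 = 1
Syndrome (s16...s1) = 10000 → position 16.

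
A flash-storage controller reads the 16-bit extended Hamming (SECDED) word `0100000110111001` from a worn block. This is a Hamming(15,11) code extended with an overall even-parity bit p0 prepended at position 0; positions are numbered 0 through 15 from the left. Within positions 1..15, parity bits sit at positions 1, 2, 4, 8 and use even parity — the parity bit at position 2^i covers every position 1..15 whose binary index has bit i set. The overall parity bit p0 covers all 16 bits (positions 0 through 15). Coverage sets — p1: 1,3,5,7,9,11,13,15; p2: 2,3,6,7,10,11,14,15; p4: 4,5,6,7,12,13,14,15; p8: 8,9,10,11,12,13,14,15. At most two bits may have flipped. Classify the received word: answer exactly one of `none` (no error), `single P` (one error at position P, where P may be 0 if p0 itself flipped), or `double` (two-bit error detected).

single 12

s1: b1⊕b3⊕b5⊕b7⊕b9⊕b11⊕b13⊕b15 = 1⊕0⊕0⊕1⊕0⊕1⊕0⊕1 = 0
s2: b2⊕b3⊕b6⊕b7⊕b10⊕b11⊕b14⊕b15 = 0⊕0⊕0⊕1⊕1⊕1⊕0⊕1 = 0
s4: b4⊕b5⊕b6⊕b7⊕b12⊕b13⊕b14⊕b15 = 0⊕0⊕0⊕1⊕1⊕0⊕0⊕1 = 1
s8: b8⊕b9⊕b10⊕b11⊕b12⊕b13⊕b14⊕b15 = 1⊕0⊕1⊕1⊕1⊕0⊕0⊕1 = 1
Syndrome (s8...s1) = 1100 → position 12.
Overall parity (XOR of all 16 bits, including p0): 0⊕1⊕0⊕0⊕0⊕0⊕0⊕1⊕1⊕0⊕1⊕1⊕1⊕0⊕0⊕1 = 1
Overall=1, syndrome position=12 → single-bit error at position 12.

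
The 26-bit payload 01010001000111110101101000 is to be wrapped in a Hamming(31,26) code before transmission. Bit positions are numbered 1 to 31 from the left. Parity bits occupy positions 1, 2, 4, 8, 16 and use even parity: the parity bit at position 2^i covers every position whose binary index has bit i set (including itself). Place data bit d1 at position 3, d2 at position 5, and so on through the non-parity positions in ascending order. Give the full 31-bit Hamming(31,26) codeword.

Place data bits at non-power-of-two positions: b3=0, b5=1, b6=0, b7=1, b9=0, b10=0, b11=0, b12=1, b13=0, b14=0, b15=0, b17=1, b18=1, b19=1, b20=1, b21=1, b22=0, b23=1, b24=0, b25=1, b26=1, b27=0, b28=1, b29=0, b30=0, b31=0.
p1 = XOR of data positions {3,5,7,9,11,13,15,17,19,21,23,25,27,29,31} = 0⊕1⊕1⊕0⊕0⊕0⊕0⊕1⊕1⊕1⊕1⊕1⊕0⊕0⊕0 = 1
p2 = XOR of data positions {3,6,7,10,11,14,15,18,19,22,23,26,27,30,31} = 0⊕0⊕1⊕0⊕0⊕0⊕0⊕1⊕1⊕0⊕1⊕1⊕0⊕0⊕0 = 1
p4 = XOR of data positions {5,6,7,12,13,14,15,20,21,22,23,28,29,30,31} = 1⊕0⊕1⊕1⊕0⊕0⊕0⊕1⊕1⊕0⊕1⊕1⊕0⊕0⊕0 = 1
p8 = XOR of data positions {9,10,11,12,13,14,15,24,25,26,27,28,29,30,31} = 0⊕0⊕0⊕1⊕0⊕0⊕0⊕0⊕1⊕1⊕0⊕1⊕0⊕0⊕0 = 0
p16 = XOR of data positions {17,18,19,20,21,22,23,24,25,26,27,28,29,30,31} = 1⊕1⊕1⊕1⊕1⊕0⊕1⊕0⊕1⊕1⊕0⊕1⊕0⊕0⊕0 = 1
Codeword b1..b31 = 1101101000010001111110101101000

1101101000010001111110101101000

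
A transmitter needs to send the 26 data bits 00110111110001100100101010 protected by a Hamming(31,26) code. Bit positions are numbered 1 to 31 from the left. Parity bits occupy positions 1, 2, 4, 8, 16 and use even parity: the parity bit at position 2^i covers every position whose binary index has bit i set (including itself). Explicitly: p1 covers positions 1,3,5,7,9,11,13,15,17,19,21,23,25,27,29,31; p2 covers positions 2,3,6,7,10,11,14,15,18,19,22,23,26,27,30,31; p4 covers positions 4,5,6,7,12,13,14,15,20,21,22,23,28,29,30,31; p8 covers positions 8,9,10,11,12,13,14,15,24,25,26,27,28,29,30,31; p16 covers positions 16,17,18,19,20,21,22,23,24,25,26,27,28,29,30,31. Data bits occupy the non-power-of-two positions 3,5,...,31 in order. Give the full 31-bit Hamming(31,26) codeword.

Place data bits at non-power-of-two positions: b3=0, b5=0, b6=1, b7=1, b9=0, b10=1, b11=1, b12=1, b13=1, b14=1, b15=0, b17=0, b18=0, b19=1, b20=1, b21=0, b22=0, b23=1, b24=0, b25=0, b26=1, b27=0, b28=1, b29=0, b30=1, b31=0.
p1 = XOR of data positions {3,5,7,9,11,13,15,17,19,21,23,25,27,29,31} = 0⊕0⊕1⊕0⊕1⊕1⊕0⊕0⊕1⊕0⊕1⊕0⊕0⊕0⊕0 = 1
p2 = XOR of data positions {3,6,7,10,11,14,15,18,19,22,23,26,27,30,31} = 0⊕1⊕1⊕1⊕1⊕1⊕0⊕0⊕1⊕0⊕1⊕1⊕0⊕1⊕0 = 1
p4 = XOR of data positions {5,6,7,12,13,14,15,20,21,22,23,28,29,30,31} = 0⊕1⊕1⊕1⊕1⊕1⊕0⊕1⊕0⊕0⊕1⊕1⊕0⊕1⊕0 = 1
p8 = XOR of data positions {9,10,11,12,13,14,15,24,25,26,27,28,29,30,31} = 0⊕1⊕1⊕1⊕1⊕1⊕0⊕0⊕0⊕1⊕0⊕1⊕0⊕1⊕0 = 0
p16 = XOR of data positions {17,18,19,20,21,22,23,24,25,26,27,28,29,30,31} = 0⊕0⊕1⊕1⊕0⊕0⊕1⊕0⊕0⊕1⊕0⊕1⊕0⊕1⊕0 = 0
Codeword b1..b31 = 1101011001111100001100100101010

1101011001111100001100100101010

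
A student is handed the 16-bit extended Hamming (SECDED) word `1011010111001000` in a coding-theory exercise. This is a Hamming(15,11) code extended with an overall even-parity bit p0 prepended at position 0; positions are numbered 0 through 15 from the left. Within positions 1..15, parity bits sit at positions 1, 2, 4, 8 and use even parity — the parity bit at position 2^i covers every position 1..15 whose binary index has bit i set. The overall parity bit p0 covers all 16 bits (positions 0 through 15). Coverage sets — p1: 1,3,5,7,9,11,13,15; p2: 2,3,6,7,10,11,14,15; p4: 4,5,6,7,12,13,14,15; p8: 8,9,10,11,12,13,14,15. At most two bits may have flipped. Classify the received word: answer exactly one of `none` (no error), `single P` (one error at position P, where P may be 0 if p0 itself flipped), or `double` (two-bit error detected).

double

s1: b1⊕b3⊕b5⊕b7⊕b9⊕b11⊕b13⊕b15 = 0⊕1⊕1⊕1⊕1⊕0⊕0⊕0 = 0
s2: b2⊕b3⊕b6⊕b7⊕b10⊕b11⊕b14⊕b15 = 1⊕1⊕0⊕1⊕0⊕0⊕0⊕0 = 1
s4: b4⊕b5⊕b6⊕b7⊕b12⊕b13⊕b14⊕b15 = 0⊕1⊕0⊕1⊕1⊕0⊕0⊕0 = 1
s8: b8⊕b9⊕b10⊕b11⊕b12⊕b13⊕b14⊕b15 = 1⊕1⊕0⊕0⊕1⊕0⊕0⊕0 = 1
Syndrome (s8...s1) = 1110 → position 14.
Overall parity (XOR of all 16 bits, including p0): 1⊕0⊕1⊕1⊕0⊕1⊕0⊕1⊕1⊕1⊕0⊕0⊕1⊕0⊕0⊕0 = 0
Overall=0, syndrome position=14 → double-bit error detected (uncorrectable).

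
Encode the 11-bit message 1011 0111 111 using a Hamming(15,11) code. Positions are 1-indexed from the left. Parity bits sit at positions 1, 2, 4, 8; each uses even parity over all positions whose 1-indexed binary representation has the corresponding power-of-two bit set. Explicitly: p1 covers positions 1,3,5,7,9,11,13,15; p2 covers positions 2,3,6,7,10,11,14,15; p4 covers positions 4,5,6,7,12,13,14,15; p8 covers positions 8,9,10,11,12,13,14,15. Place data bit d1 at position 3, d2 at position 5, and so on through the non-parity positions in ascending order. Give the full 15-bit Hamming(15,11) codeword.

111001100111111

Place data bits at non-power-of-two positions: b3=1, b5=0, b6=1, b7=1, b9=0, b10=1, b11=1, b12=1, b13=1, b14=1, b15=1.
p1 = XOR of data positions {3,5,7,9,11,13,15} = 1⊕0⊕1⊕0⊕1⊕1⊕1 = 1
p2 = XOR of data positions {3,6,7,10,11,14,15} = 1⊕1⊕1⊕1⊕1⊕1⊕1 = 1
p4 = XOR of data positions {5,6,7,12,13,14,15} = 0⊕1⊕1⊕1⊕1⊕1⊕1 = 0
p8 = XOR of data positions {9,10,11,12,13,14,15} = 0⊕1⊕1⊕1⊕1⊕1⊕1 = 0
Codeword b1..b15 = 111001100111111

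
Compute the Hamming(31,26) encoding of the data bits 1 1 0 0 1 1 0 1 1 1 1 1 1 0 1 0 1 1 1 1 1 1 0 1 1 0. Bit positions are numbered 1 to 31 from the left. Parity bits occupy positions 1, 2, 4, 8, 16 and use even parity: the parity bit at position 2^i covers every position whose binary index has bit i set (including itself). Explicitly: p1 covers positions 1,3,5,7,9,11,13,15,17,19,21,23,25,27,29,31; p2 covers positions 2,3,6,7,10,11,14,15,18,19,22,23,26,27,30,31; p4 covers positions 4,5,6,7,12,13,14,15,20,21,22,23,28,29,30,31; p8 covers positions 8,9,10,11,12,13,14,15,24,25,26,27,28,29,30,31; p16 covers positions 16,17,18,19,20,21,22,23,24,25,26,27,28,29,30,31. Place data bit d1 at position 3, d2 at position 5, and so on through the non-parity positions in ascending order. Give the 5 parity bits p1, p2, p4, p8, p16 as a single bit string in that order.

00001

Place data bits at non-power-of-two positions: b3=1, b5=1, b6=0, b7=0, b9=1, b10=1, b11=0, b12=1, b13=1, b14=1, b15=1, b17=1, b18=1, b19=0, b20=1, b21=0, b22=1, b23=1, b24=1, b25=1, b26=1, b27=1, b28=0, b29=1, b30=1, b31=0.
p1 = XOR of data positions {3,5,7,9,11,13,15,17,19,21,23,25,27,29,31} = 1⊕1⊕0⊕1⊕0⊕1⊕1⊕1⊕0⊕0⊕1⊕1⊕1⊕1⊕0 = 0
p2 = XOR of data positions {3,6,7,10,11,14,15,18,19,22,23,26,27,30,31} = 1⊕0⊕0⊕1⊕0⊕1⊕1⊕1⊕0⊕1⊕1⊕1⊕1⊕1⊕0 = 0
p4 = XOR of data positions {5,6,7,12,13,14,15,20,21,22,23,28,29,30,31} = 1⊕0⊕0⊕1⊕1⊕1⊕1⊕1⊕0⊕1⊕1⊕0⊕1⊕1⊕0 = 0
p8 = XOR of data positions {9,10,11,12,13,14,15,24,25,26,27,28,29,30,31} = 1⊕1⊕0⊕1⊕1⊕1⊕1⊕1⊕1⊕1⊕1⊕0⊕1⊕1⊕0 = 0
p16 = XOR of data positions {17,18,19,20,21,22,23,24,25,26,27,28,29,30,31} = 1⊕1⊕0⊕1⊕0⊕1⊕1⊕1⊕1⊕1⊕1⊕0⊕1⊕1⊕0 = 1
Parity bits p1,p2,p4,p8,p16 = 00001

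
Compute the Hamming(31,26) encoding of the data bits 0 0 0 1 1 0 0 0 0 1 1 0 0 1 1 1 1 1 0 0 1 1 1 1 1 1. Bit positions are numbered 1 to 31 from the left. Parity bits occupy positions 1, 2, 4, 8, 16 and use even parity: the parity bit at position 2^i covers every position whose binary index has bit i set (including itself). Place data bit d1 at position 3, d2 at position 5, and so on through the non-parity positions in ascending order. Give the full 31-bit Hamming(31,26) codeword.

1001001110000111001111100111111

Place data bits at non-power-of-two positions: b3=0, b5=0, b6=0, b7=1, b9=1, b10=0, b11=0, b12=0, b13=0, b14=1, b15=1, b17=0, b18=0, b19=1, b20=1, b21=1, b22=1, b23=1, b24=0, b25=0, b26=1, b27=1, b28=1, b29=1, b30=1, b31=1.
p1 = XOR of data positions {3,5,7,9,11,13,15,17,19,21,23,25,27,29,31} = 0⊕0⊕1⊕1⊕0⊕0⊕1⊕0⊕1⊕1⊕1⊕0⊕1⊕1⊕1 = 1
p2 = XOR of data positions {3,6,7,10,11,14,15,18,19,22,23,26,27,30,31} = 0⊕0⊕1⊕0⊕0⊕1⊕1⊕0⊕1⊕1⊕1⊕1⊕1⊕1⊕1 = 0
p4 = XOR of data positions {5,6,7,12,13,14,15,20,21,22,23,28,29,30,31} = 0⊕0⊕1⊕0⊕0⊕1⊕1⊕1⊕1⊕1⊕1⊕1⊕1⊕1⊕1 = 1
p8 = XOR of data positions {9,10,11,12,13,14,15,24,25,26,27,28,29,30,31} = 1⊕0⊕0⊕0⊕0⊕1⊕1⊕0⊕0⊕1⊕1⊕1⊕1⊕1⊕1 = 1
p16 = XOR of data positions {17,18,19,20,21,22,23,24,25,26,27,28,29,30,31} = 0⊕0⊕1⊕1⊕1⊕1⊕1⊕0⊕0⊕1⊕1⊕1⊕1⊕1⊕1 = 1
Codeword b1..b31 = 1001001110000111001111100111111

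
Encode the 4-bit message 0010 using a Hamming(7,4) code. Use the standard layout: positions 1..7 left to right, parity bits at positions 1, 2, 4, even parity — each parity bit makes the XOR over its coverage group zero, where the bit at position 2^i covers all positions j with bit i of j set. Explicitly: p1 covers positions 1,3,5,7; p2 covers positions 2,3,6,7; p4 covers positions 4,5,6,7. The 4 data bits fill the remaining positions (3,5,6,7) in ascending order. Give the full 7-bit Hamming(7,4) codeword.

0101010

Place data bits at non-power-of-two positions: b3=0, b5=0, b6=1, b7=0.
p1 = XOR of data positions {3,5,7} = 0⊕0⊕0 = 0
p2 = XOR of data positions {3,6,7} = 0⊕1⊕0 = 1
p4 = XOR of data positions {5,6,7} = 0⊕1⊕0 = 1
Codeword b1..b7 = 0101010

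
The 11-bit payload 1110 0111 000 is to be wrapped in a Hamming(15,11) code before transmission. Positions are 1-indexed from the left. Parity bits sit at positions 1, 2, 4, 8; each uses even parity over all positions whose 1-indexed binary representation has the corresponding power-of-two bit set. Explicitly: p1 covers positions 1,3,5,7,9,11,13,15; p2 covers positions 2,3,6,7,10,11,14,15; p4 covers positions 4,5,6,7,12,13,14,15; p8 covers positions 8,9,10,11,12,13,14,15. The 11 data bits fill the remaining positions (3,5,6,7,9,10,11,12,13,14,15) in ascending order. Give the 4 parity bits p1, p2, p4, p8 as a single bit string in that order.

Place data bits at non-power-of-two positions: b3=1, b5=1, b6=1, b7=0, b9=0, b10=1, b11=1, b12=1, b13=0, b14=0, b15=0.
p1 = XOR of data positions {3,5,7,9,11,13,15} = 1⊕1⊕0⊕0⊕1⊕0⊕0 = 1
p2 = XOR of data positions {3,6,7,10,11,14,15} = 1⊕1⊕0⊕1⊕1⊕0⊕0 = 0
p4 = XOR of data positions {5,6,7,12,13,14,15} = 1⊕1⊕0⊕1⊕0⊕0⊕0 = 1
p8 = XOR of data positions {9,10,11,12,13,14,15} = 0⊕1⊕1⊕1⊕0⊕0⊕0 = 1
Parity bits p1,p2,p4,p8 = 1011

1011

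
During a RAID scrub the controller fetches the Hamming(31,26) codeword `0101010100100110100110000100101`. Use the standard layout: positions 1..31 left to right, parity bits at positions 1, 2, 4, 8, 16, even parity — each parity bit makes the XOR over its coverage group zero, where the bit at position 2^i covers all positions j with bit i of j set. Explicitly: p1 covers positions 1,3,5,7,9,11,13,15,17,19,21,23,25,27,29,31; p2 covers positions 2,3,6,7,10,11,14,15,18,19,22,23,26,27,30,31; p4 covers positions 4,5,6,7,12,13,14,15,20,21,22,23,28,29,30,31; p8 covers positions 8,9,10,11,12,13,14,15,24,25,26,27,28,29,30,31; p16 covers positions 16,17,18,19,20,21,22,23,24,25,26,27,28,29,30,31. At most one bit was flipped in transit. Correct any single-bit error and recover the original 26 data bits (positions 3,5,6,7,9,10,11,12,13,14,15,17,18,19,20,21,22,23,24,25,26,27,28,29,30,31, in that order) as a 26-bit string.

s1: b1⊕b3⊕b5⊕b7⊕b9⊕b11⊕b13⊕b15⊕b17⊕b19⊕b21⊕b23⊕b25⊕b27⊕b29⊕b31 = 0⊕0⊕0⊕0⊕0⊕1⊕0⊕1⊕1⊕0⊕1⊕0⊕0⊕0⊕1⊕1 = 0
s2: b2⊕b3⊕b6⊕b7⊕b10⊕b11⊕b14⊕b15⊕b18⊕b19⊕b22⊕b23⊕b26⊕b27⊕b30⊕b31 = 1⊕0⊕1⊕0⊕0⊕1⊕1⊕1⊕0⊕0⊕0⊕0⊕1⊕0⊕0⊕1 = 1
s4: b4⊕b5⊕b6⊕b7⊕b12⊕b13⊕b14⊕b15⊕b20⊕b21⊕b22⊕b23⊕b28⊕b29⊕b30⊕b31 = 1⊕0⊕1⊕0⊕0⊕0⊕1⊕1⊕1⊕1⊕0⊕0⊕0⊕1⊕0⊕1 = 0
s8: b8⊕b9⊕b10⊕b11⊕b12⊕b13⊕b14⊕b15⊕b24⊕b25⊕b26⊕b27⊕b28⊕b29⊕b30⊕b31 = 1⊕0⊕0⊕1⊕0⊕0⊕1⊕1⊕0⊕0⊕1⊕0⊕0⊕1⊕0⊕1 = 1
s16: b16⊕b17⊕b18⊕b19⊕b20⊕b21⊕b22⊕b23⊕b24⊕b25⊕b26⊕b27⊕b28⊕b29⊕b30⊕b31 = 0⊕1⊕0⊕0⊕1⊕1⊕0⊕0⊕0⊕0⊕1⊕0⊕0⊕1⊕0⊕1 = 0
Syndrome (s16...s1) = 01010 → position 10.
Flip bit 10: corrected codeword = 0101010101100110100110000100101
Data bits at positions 3,5,6,7,9,10,11,12,13,14,15,17,18,19,20,21,22,23,24,25,26,27,28,29,30,31: 00100110011100110000100101

00100110011100110000100101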